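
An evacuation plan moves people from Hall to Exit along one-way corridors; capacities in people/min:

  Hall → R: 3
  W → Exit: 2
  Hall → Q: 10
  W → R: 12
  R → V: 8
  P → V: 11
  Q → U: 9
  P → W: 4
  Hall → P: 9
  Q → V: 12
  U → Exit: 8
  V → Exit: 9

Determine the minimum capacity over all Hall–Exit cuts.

Augment Hall→P→V→Exit: bottleneck 9, flow now 9.
Augment Hall→Q→U→Exit: bottleneck 8, flow now 17.
Augment Hall→Q→V→P→W→Exit: bottleneck 2, flow now 19. (uses reverse residual edge)
No augmenting path remains; maximum flow = 19.
By max-flow min-cut, the minimum cut capacity equals the max flow.
In the residual graph, reachable from Hall: {Hall, P, Q, R, U, V, W}.
Min-cut edges: U→Exit (8), V→Exit (9), W→Exit (2); capacity 8 + 9 + 2 = 19.

19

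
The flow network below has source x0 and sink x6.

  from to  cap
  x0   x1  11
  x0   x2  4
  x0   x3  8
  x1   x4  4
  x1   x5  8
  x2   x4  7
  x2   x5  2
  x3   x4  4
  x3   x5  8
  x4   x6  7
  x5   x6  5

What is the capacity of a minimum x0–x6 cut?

Augment x0→x1→x4→x6: bottleneck 4, flow now 4.
Augment x0→x1→x5→x6: bottleneck 5, flow now 9.
Augment x0→x2→x4→x6: bottleneck 3, flow now 12.
No augmenting path remains; maximum flow = 12.
By max-flow min-cut, the minimum cut capacity equals the max flow.
In the residual graph, reachable from x0: {x0, x1, x2, x3, x4, x5}.
Min-cut edges: x4→x6 (7), x5→x6 (5); capacity 7 + 5 = 12.

12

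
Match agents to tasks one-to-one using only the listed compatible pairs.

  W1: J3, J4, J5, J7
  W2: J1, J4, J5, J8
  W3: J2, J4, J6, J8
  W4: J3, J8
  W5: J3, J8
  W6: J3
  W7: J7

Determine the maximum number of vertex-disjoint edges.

6

Unit-capacity flow: source→left, listed edges, right→sink; max matching = max flow.
Augmenting path W1→J3 (+1); matched 1.
Augmenting path W2→J1 (+1); matched 2.
Augmenting path W3→J2 (+1); matched 3.
Augmenting path W4→J8 (+1); matched 4.
Augmenting path W7→J7 (+1); matched 5.
Augmenting path W5→J3→W1→J4 (+1); matched 6.
No augmenting path remains; maximum matching = 6.
König certificate: {W1, W2, W3, W7, J3, J8} is a vertex cover of size 6 (every listed pair touches it), so no matching can be larger.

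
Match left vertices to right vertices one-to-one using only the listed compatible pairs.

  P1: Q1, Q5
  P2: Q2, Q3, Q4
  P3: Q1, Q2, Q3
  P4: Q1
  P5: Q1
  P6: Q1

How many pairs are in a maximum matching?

4

Unit-capacity flow: source→left, listed edges, right→sink; max matching = max flow.
Augmenting path P1→Q1 (+1); matched 1.
Augmenting path P2→Q2 (+1); matched 2.
Augmenting path P3→Q3 (+1); matched 3.
Augmenting path P4→Q1→P1→Q5 (+1); matched 4.
No augmenting path remains; maximum matching = 4.
König certificate: {P1, P2, P3, Q1} is a vertex cover of size 4 (every listed pair touches it), so no matching can be larger.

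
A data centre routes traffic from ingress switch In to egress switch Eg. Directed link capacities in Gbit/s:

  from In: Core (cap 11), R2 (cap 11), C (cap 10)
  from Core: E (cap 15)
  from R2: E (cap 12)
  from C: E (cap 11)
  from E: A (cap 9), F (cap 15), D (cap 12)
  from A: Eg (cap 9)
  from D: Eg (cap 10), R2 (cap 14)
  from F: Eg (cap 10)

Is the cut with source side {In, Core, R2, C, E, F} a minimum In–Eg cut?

Given cut capacity: 9 + 12 + 10 = 31.
Augment In→Core→E→A→Eg: bottleneck 9, flow now 9.
Augment In→Core→E→D→Eg: bottleneck 2, flow now 11.
Augment In→R2→E→D→Eg: bottleneck 8, flow now 19.
Augment In→R2→E→F→Eg: bottleneck 3, flow now 22.
Augment In→C→E→F→Eg: bottleneck 7, flow now 29.
No augmenting path remains; maximum flow = 29.
In the residual graph, reachable from In: {In, Core, R2, C, E, D, F}.
Min-cut edges: E→A (9), D→Eg (10), F→Eg (10); capacity 9 + 10 + 10 = 29.
Cut capacity 31 exceeds the max flow 29, so it is not minimum.

No — its capacity is 31, but the minimum cut has capacity 29.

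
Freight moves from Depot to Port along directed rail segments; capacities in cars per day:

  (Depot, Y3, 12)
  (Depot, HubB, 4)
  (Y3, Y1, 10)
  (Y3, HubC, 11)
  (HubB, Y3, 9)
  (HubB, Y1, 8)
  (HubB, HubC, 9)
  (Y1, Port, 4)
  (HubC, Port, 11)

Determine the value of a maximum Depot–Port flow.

Augment Depot→Y3→Y1→Port: bottleneck 4, flow now 4.
Augment Depot→Y3→HubC→Port: bottleneck 8, flow now 12.
Augment Depot→HubB→HubC→Port: bottleneck 3, flow now 15.
No augmenting path remains; maximum flow = 15.
In the residual graph, reachable from Depot: {Depot, Y3, HubB, Y1, HubC}.
Min-cut edges: Y1→Port (4), HubC→Port (11); capacity 4 + 11 = 15.
This cut is saturated, so no flow can exceed 15.

15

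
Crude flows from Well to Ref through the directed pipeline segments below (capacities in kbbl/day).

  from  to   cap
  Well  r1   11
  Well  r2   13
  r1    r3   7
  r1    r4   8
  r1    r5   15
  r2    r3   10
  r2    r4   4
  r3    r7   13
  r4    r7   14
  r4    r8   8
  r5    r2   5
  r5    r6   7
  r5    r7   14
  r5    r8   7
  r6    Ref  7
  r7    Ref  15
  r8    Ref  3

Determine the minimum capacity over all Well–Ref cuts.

Augment Well→r1→r3→r7→Ref: bottleneck 7, flow now 7.
Augment Well→r1→r4→r7→Ref: bottleneck 4, flow now 11.
Augment Well→r2→r3→r7→Ref: bottleneck 4, flow now 15.
Augment Well→r2→r4→r8→Ref: bottleneck 3, flow now 18.
Augment Well→r2→r3→r1→r5→r6→Ref: bottleneck 6, flow now 24. (uses reverse residual edge)
No augmenting path remains; maximum flow = 24.
By max-flow min-cut, the minimum cut capacity equals the max flow.
In the residual graph, reachable from Well: {Well}.
Min-cut edges: Well→r1 (11), Well→r2 (13); capacity 11 + 13 = 24.

24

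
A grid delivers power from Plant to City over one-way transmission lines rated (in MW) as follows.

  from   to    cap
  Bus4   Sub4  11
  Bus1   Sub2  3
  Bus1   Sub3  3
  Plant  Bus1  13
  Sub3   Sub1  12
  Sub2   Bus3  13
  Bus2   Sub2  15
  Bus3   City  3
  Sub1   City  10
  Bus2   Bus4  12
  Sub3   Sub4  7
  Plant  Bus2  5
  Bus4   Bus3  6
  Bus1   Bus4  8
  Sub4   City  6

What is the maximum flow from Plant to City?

Augment Plant→Bus1→Sub3→Sub1→City: bottleneck 3, flow now 3.
Augment Plant→Bus1→Bus4→Bus3→City: bottleneck 3, flow now 6.
Augment Plant→Bus1→Bus4→Sub4→City: bottleneck 5, flow now 11.
Augment Plant→Bus2→Bus4→Sub4→City: bottleneck 1, flow now 12.
No augmenting path remains; maximum flow = 12.
In the residual graph, reachable from Plant: {Plant, Bus1, Bus2, Bus4, Sub2, Bus3, Sub4}.
Min-cut edges: Bus1→Sub3 (3), Bus3→City (3), Sub4→City (6); capacity 3 + 3 + 6 = 12.
This cut is saturated, so no flow can exceed 12.

12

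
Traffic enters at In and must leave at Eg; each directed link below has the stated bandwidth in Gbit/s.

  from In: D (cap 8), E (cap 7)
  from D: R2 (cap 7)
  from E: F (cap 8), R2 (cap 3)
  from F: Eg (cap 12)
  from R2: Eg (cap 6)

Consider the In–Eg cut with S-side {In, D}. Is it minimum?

Given cut capacity: 7 + 7 = 14.
Augment In→D→R2→Eg: bottleneck 6, flow now 6.
Augment In→E→F→Eg: bottleneck 7, flow now 13.
No augmenting path remains; maximum flow = 13.
In the residual graph, reachable from In: {In, D, R2}.
Min-cut edges: In→E (7), R2→Eg (6); capacity 7 + 6 = 13.
Cut capacity 14 exceeds the max flow 13, so it is not minimum.

No — its capacity is 14, but the minimum cut has capacity 13.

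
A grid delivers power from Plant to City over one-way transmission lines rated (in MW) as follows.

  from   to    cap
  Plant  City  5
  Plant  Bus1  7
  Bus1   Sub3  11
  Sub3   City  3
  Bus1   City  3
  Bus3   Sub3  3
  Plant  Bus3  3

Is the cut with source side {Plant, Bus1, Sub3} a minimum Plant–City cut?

Given cut capacity: 3 + 5 + 3 + 3 = 14.
Augment Plant→City: bottleneck 5, flow now 5.
Augment Plant→Bus1→City: bottleneck 3, flow now 8.
Augment Plant→Bus1→Sub3→City: bottleneck 3, flow now 11.
No augmenting path remains; maximum flow = 11.
In the residual graph, reachable from Plant: {Plant, Bus1, Bus3, Sub3}.
Min-cut edges: Plant→City (5), Bus1→City (3), Sub3→City (3); capacity 5 + 3 + 3 = 11.
Cut capacity 14 exceeds the max flow 11, so it is not minimum.

No — its capacity is 14, but the minimum cut has capacity 11.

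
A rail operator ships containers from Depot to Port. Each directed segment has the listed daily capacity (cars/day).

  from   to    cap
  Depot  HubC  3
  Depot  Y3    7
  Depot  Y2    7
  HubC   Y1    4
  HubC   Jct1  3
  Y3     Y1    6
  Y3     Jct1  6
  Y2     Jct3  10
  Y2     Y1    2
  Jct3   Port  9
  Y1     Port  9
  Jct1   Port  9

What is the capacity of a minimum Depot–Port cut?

17

Augment Depot→HubC→Y1→Port: bottleneck 3, flow now 3.
Augment Depot→Y3→Y1→Port: bottleneck 6, flow now 9.
Augment Depot→Y3→Jct1→Port: bottleneck 1, flow now 10.
Augment Depot→Y2→Jct3→Port: bottleneck 7, flow now 17.
No augmenting path remains; maximum flow = 17.
By max-flow min-cut, the minimum cut capacity equals the max flow.
In the residual graph, reachable from Depot: {Depot}.
Min-cut edges: Depot→HubC (3), Depot→Y3 (7), Depot→Y2 (7); capacity 3 + 7 + 7 = 17.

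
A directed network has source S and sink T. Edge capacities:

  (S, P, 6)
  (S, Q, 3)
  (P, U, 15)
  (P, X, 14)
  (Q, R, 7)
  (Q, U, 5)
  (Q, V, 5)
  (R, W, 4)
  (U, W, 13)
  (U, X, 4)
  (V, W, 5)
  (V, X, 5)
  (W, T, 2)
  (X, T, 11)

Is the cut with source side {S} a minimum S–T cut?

Given cut capacity: 6 + 3 = 9.
Augment S→P→X→T: bottleneck 6, flow now 6.
Augment S→Q→R→W→T: bottleneck 2, flow now 8.
Augment S→Q→U→X→T: bottleneck 1, flow now 9.
No augmenting path remains; maximum flow = 9.
Cut capacity 9 equals the max flow, so it is a minimum cut.

Yes — it is a minimum cut (capacity 9).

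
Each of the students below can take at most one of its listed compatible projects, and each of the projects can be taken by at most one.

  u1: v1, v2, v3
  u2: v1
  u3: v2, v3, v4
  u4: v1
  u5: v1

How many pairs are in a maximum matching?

3

Unit-capacity flow: source→left, listed edges, right→sink; max matching = max flow.
Augmenting path u1→v1 (+1); matched 1.
Augmenting path u3→v2 (+1); matched 2.
Augmenting path u2→v1→u1→v3 (+1); matched 3.
No augmenting path remains; maximum matching = 3.
König certificate: {u1, u3, v1} is a vertex cover of size 3 (every listed pair touches it), so no matching can be larger.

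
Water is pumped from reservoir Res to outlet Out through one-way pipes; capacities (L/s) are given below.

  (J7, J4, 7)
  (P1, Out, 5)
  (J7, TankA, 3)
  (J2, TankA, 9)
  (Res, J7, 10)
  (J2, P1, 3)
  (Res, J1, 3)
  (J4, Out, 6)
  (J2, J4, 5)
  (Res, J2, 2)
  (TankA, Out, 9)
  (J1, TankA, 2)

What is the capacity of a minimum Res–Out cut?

Augment Res→J1→TankA→Out: bottleneck 2, flow now 2.
Augment Res→J7→TankA→Out: bottleneck 3, flow now 5.
Augment Res→J7→J4→Out: bottleneck 6, flow now 11.
Augment Res→J2→TankA→Out: bottleneck 2, flow now 13.
No augmenting path remains; maximum flow = 13.
By max-flow min-cut, the minimum cut capacity equals the max flow.
In the residual graph, reachable from Res: {Res, J1, J7, J4}.
Min-cut edges: Res→J2 (2), J1→TankA (2), J7→TankA (3), J4→Out (6); capacity 2 + 2 + 3 + 6 = 13.

13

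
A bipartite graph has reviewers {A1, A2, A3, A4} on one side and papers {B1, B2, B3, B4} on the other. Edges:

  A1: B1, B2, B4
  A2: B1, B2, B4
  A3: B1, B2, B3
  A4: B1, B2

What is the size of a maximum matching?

4

Unit-capacity flow: source→left, listed edges, right→sink; max matching = max flow.
Augmenting path A1→B1 (+1); matched 1.
Augmenting path A2→B2 (+1); matched 2.
Augmenting path A3→B3 (+1); matched 3.
Augmenting path A4→B1→A1→B4 (+1); matched 4.
No augmenting path remains; maximum matching = 4.
König certificate: {A1, A2, A3, A4} is a vertex cover of size 4 (every listed pair touches it), so no matching can be larger.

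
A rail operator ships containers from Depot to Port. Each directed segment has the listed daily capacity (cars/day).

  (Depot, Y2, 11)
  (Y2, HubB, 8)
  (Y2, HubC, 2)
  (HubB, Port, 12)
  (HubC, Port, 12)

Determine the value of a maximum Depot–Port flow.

10

Augment Depot→Y2→HubB→Port: bottleneck 8, flow now 8.
Augment Depot→Y2→HubC→Port: bottleneck 2, flow now 10.
No augmenting path remains; maximum flow = 10.
In the residual graph, reachable from Depot: {Depot, Y2}.
Min-cut edges: Y2→HubB (8), Y2→HubC (2); capacity 8 + 2 = 10.
This cut is saturated, so no flow can exceed 10.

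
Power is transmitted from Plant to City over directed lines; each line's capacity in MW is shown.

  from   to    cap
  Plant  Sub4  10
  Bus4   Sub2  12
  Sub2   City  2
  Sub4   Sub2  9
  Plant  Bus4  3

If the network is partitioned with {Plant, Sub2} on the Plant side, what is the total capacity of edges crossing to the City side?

Edges leaving {Plant, Sub2}: Plant→Bus4 (3), Plant→Sub4 (10), Sub2→City (2).
Cut capacity = 3 + 10 + 2 = 15.

15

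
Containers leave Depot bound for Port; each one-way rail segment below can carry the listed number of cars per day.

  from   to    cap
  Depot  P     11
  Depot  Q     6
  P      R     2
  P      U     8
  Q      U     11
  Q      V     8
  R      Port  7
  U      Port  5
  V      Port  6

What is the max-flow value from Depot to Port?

13

Augment Depot→P→R→Port: bottleneck 2, flow now 2.
Augment Depot→P→U→Port: bottleneck 5, flow now 7.
Augment Depot→Q→V→Port: bottleneck 6, flow now 13.
No augmenting path remains; maximum flow = 13.
In the residual graph, reachable from Depot: {Depot, P, U}.
Min-cut edges: Depot→Q (6), P→R (2), U→Port (5); capacity 6 + 2 + 5 = 13.
This cut is saturated, so no flow can exceed 13.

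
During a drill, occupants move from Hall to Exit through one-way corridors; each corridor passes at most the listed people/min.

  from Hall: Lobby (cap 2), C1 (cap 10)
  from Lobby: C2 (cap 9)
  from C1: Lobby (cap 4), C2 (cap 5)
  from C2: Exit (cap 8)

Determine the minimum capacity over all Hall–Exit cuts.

8

Augment Hall→Lobby→C2→Exit: bottleneck 2, flow now 2.
Augment Hall→C1→C2→Exit: bottleneck 5, flow now 7.
Augment Hall→C1→Lobby→C2→Exit: bottleneck 1, flow now 8.
No augmenting path remains; maximum flow = 8.
By max-flow min-cut, the minimum cut capacity equals the max flow.
In the residual graph, reachable from Hall: {Hall, Lobby, C1, C2}.
Min-cut edges: C2→Exit (8); capacity 8 = 8.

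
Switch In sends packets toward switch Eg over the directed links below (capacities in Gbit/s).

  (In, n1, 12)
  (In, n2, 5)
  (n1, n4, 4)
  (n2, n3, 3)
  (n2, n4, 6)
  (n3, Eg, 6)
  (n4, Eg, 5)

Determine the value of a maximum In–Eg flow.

8

Augment In→n1→n4→Eg: bottleneck 4, flow now 4.
Augment In→n2→n3→Eg: bottleneck 3, flow now 7.
Augment In→n2→n4→Eg: bottleneck 1, flow now 8.
No augmenting path remains; maximum flow = 8.
In the residual graph, reachable from In: {In, n1, n2, n4}.
Min-cut edges: n2→n3 (3), n4→Eg (5); capacity 3 + 5 = 8.
This cut is saturated, so no flow can exceed 8.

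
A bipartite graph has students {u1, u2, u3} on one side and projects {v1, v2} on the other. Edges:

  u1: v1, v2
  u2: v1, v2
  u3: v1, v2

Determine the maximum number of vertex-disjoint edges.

Unit-capacity flow: source→left, listed edges, right→sink; max matching = max flow.
Augmenting path u1→v1 (+1); matched 1.
Augmenting path u2→v2 (+1); matched 2.
No augmenting path remains; maximum matching = 2.
König certificate: {v1, v2} is a vertex cover of size 2 (every listed pair touches it), so no matching can be larger.

2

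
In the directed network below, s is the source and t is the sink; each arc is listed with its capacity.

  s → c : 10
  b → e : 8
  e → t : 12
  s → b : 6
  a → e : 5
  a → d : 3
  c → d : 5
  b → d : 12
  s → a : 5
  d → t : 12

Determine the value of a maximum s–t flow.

16

Augment s→a→d→t: bottleneck 3, flow now 3.
Augment s→a→e→t: bottleneck 2, flow now 5.
Augment s→b→d→t: bottleneck 6, flow now 11.
Augment s→c→d→t: bottleneck 3, flow now 14.
Augment s→c→d→a→e→t: bottleneck 2, flow now 16. (uses reverse residual edge)
No augmenting path remains; maximum flow = 16.
In the residual graph, reachable from s: {s, c}.
Min-cut edges: s→a (5), s→b (6), c→d (5); capacity 5 + 6 + 5 = 16.
This cut is saturated, so no flow can exceed 16.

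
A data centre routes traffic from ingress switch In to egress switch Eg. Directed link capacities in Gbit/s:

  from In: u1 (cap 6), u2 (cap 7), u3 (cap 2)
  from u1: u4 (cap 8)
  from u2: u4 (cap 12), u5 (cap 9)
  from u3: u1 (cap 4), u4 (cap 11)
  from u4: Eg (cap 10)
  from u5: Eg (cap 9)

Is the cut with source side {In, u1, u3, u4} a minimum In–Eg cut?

No — its capacity is 17, but the minimum cut has capacity 15.

Given cut capacity: 7 + 10 = 17.
Augment In→u1→u4→Eg: bottleneck 6, flow now 6.
Augment In→u2→u4→Eg: bottleneck 4, flow now 10.
Augment In→u2→u5→Eg: bottleneck 3, flow now 13.
Augment In→u3→u4→u2→u5→Eg: bottleneck 2, flow now 15. (uses reverse residual edge)
No augmenting path remains; maximum flow = 15.
In the residual graph, reachable from In: {In}.
Min-cut edges: In→u1 (6), In→u2 (7), In→u3 (2); capacity 6 + 7 + 2 = 15.
Cut capacity 17 exceeds the max flow 15, so it is not minimum.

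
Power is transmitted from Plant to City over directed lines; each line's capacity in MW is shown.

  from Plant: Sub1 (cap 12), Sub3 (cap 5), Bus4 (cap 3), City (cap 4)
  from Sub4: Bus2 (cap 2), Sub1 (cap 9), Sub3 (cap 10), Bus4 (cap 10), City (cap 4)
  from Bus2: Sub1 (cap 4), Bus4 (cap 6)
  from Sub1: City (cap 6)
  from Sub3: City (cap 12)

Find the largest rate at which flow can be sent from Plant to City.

Augment Plant→City: bottleneck 4, flow now 4.
Augment Plant→Sub1→City: bottleneck 6, flow now 10.
Augment Plant→Sub3→City: bottleneck 5, flow now 15.
No augmenting path remains; maximum flow = 15.
In the residual graph, reachable from Plant: {Plant, Sub1, Bus4}.
Min-cut edges: Plant→Sub3 (5), Plant→City (4), Sub1→City (6); capacity 5 + 4 + 6 = 15.
This cut is saturated, so no flow can exceed 15.

15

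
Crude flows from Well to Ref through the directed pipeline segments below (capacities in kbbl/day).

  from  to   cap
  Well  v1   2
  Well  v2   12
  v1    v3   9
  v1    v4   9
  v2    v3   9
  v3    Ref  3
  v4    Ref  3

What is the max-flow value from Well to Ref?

5

Augment Well→v1→v3→Ref: bottleneck 2, flow now 2.
Augment Well→v2→v3→Ref: bottleneck 1, flow now 3.
Augment Well→v2→v3→v1→v4→Ref: bottleneck 2, flow now 5. (uses reverse residual edge)
No augmenting path remains; maximum flow = 5.
In the residual graph, reachable from Well: {Well, v2, v3}.
Min-cut edges: Well→v1 (2), v3→Ref (3); capacity 2 + 3 = 5.
This cut is saturated, so no flow can exceed 5.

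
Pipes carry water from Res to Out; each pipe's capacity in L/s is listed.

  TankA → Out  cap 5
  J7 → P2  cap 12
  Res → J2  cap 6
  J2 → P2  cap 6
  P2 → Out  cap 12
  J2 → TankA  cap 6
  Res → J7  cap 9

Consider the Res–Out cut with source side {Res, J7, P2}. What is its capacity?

Edges leaving {Res, J7, P2}: Res→J2 (6), P2→Out (12).
Cut capacity = 6 + 12 = 18.

18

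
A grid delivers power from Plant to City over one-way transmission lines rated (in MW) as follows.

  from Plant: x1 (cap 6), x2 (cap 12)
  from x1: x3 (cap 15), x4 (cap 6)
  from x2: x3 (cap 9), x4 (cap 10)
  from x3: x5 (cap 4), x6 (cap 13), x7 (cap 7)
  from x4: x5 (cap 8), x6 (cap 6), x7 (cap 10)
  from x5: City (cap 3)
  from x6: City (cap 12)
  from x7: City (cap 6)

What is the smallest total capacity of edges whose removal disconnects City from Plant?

Augment Plant→x1→x3→x5→City: bottleneck 3, flow now 3.
Augment Plant→x1→x3→x6→City: bottleneck 3, flow now 6.
Augment Plant→x2→x3→x6→City: bottleneck 9, flow now 15.
Augment Plant→x2→x4→x7→City: bottleneck 3, flow now 18.
No augmenting path remains; maximum flow = 18.
By max-flow min-cut, the minimum cut capacity equals the max flow.
In the residual graph, reachable from Plant: {Plant}.
Min-cut edges: Plant→x1 (6), Plant→x2 (12); capacity 6 + 12 = 18.

18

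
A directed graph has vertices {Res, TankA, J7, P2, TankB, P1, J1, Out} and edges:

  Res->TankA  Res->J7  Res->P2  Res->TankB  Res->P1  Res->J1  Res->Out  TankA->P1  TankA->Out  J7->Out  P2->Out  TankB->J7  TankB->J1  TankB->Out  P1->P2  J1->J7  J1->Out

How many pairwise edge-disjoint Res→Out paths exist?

6

Assign every edge capacity 1; by Menger, the answer equals the max flow.
Path Res→Out (+1); total 1.
Path Res→TankA→Out (+1); total 2.
Path Res→J7→Out (+1); total 3.
Path Res→P2→Out (+1); total 4.
Path Res→TankB→Out (+1); total 5.
Path Res→J1→Out (+1); total 6.
No residual Res→Out path; max flow = 6.
Certifying cut of size 6: {P2→Out, Res→J1, Res→J7, Res→Out, Res→TankA, Res→TankB}.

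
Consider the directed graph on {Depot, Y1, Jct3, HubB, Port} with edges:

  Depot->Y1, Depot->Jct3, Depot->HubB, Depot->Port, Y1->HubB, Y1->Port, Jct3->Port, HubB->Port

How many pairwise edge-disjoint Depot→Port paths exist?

4

Assign every edge capacity 1; by Menger, the answer equals the max flow.
Path Depot→Port (+1); total 1.
Path Depot→Y1→Port (+1); total 2.
Path Depot→Jct3→Port (+1); total 3.
Path Depot→HubB→Port (+1); total 4.
No residual Depot→Port path; max flow = 4.
Certifying cut of size 4: {Depot→HubB, Depot→Jct3, Depot→Port, Depot→Y1}.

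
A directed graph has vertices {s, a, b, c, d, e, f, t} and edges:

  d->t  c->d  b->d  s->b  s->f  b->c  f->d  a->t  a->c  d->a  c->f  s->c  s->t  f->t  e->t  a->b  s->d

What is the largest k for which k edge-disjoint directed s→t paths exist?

Assign every edge capacity 1; by Menger, the answer equals the max flow.
Path s→t (+1); total 1.
Path s→d→t (+1); total 2.
Path s→f→t (+1); total 3.
Path s→b→d→a→t (+1); total 4.
No residual s→t path; max flow = 4.
Certifying cut of size 4: {d→a, d→t, f→t, s→t}.

4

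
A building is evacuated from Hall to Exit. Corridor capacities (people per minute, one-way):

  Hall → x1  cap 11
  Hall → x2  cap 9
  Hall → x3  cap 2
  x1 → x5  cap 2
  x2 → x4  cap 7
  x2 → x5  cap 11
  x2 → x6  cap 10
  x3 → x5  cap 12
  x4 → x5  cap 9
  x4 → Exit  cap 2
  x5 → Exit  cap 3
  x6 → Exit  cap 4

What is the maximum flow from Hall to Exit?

9

Augment Hall→x1→x5→Exit: bottleneck 2, flow now 2.
Augment Hall→x2→x4→Exit: bottleneck 2, flow now 4.
Augment Hall→x2→x5→Exit: bottleneck 1, flow now 5.
Augment Hall→x2→x6→Exit: bottleneck 4, flow now 9.
No augmenting path remains; maximum flow = 9.
In the residual graph, reachable from Hall: {Hall, x1, x2, x3, x4, x5, x6}.
Min-cut edges: x4→Exit (2), x5→Exit (3), x6→Exit (4); capacity 2 + 3 + 4 = 9.
This cut is saturated, so no flow can exceed 9.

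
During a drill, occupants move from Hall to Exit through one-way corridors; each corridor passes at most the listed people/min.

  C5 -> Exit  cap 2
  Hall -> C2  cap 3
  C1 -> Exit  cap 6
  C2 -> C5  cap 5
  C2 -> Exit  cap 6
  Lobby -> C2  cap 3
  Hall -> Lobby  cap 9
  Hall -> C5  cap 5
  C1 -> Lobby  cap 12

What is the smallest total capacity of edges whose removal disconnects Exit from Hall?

Augment Hall→C2→Exit: bottleneck 3, flow now 3.
Augment Hall→C5→Exit: bottleneck 2, flow now 5.
Augment Hall→Lobby→C2→Exit: bottleneck 3, flow now 8.
No augmenting path remains; maximum flow = 8.
By max-flow min-cut, the minimum cut capacity equals the max flow.
In the residual graph, reachable from Hall: {Hall, Lobby, C5}.
Min-cut edges: Hall→C2 (3), Lobby→C2 (3), C5→Exit (2); capacity 3 + 3 + 2 = 8.

8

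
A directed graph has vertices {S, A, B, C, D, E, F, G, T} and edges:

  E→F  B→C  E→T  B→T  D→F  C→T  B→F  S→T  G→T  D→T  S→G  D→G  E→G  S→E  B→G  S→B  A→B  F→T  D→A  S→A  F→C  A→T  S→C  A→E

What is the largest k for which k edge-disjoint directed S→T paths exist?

6

Assign every edge capacity 1; by Menger, the answer equals the max flow.
Path S→T (+1); total 1.
Path S→A→T (+1); total 2.
Path S→B→T (+1); total 3.
Path S→C→T (+1); total 4.
Path S→E→T (+1); total 5.
Path S→G→T (+1); total 6.
No residual S→T path; max flow = 6.
Certifying cut of size 6: {S→A, S→B, S→C, S→E, S→G, S→T}.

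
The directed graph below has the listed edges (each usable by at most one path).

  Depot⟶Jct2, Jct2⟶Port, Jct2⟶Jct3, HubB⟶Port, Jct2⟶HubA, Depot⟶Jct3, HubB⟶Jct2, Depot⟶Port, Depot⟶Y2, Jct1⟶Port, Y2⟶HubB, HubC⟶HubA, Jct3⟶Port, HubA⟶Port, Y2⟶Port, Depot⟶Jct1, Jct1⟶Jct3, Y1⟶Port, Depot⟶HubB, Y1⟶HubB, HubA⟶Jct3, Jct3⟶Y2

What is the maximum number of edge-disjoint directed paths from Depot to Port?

6

Assign every edge capacity 1; by Menger, the answer equals the max flow.
Path Depot→Port (+1); total 1.
Path Depot→Jct1→Port (+1); total 2.
Path Depot→Jct3→Port (+1); total 3.
Path Depot→Y2→Port (+1); total 4.
Path Depot→HubB→Port (+1); total 5.
Path Depot→Jct2→Port (+1); total 6.
No residual Depot→Port path; max flow = 6.
Certifying cut of size 6: {Depot→HubB, Depot→Jct1, Depot→Jct2, Depot→Jct3, Depot→Port, Depot→Y2}.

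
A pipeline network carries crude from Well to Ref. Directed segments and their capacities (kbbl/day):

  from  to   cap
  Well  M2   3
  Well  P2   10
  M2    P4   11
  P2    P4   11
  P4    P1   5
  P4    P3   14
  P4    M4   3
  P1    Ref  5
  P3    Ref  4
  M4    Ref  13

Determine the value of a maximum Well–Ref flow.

12

Augment Well→M2→P4→P1→Ref: bottleneck 3, flow now 3.
Augment Well→P2→P4→P1→Ref: bottleneck 2, flow now 5.
Augment Well→P2→P4→P3→Ref: bottleneck 4, flow now 9.
Augment Well→P2→P4→M4→Ref: bottleneck 3, flow now 12.
No augmenting path remains; maximum flow = 12.
In the residual graph, reachable from Well: {Well, M2, P2, P4, P3}.
Min-cut edges: P4→P1 (5), P4→M4 (3), P3→Ref (4); capacity 5 + 3 + 4 = 12.
This cut is saturated, so no flow can exceed 12.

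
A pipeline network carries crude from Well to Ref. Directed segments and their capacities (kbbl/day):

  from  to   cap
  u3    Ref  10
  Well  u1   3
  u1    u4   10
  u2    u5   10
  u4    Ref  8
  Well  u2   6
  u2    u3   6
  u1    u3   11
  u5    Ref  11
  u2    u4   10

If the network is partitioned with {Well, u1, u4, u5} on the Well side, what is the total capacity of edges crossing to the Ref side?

36

Edges leaving {Well, u1, u4, u5}: Well→u2 (6), u1→u3 (11), u4→Ref (8), u5→Ref (11).
Cut capacity = 6 + 11 + 8 + 11 = 36.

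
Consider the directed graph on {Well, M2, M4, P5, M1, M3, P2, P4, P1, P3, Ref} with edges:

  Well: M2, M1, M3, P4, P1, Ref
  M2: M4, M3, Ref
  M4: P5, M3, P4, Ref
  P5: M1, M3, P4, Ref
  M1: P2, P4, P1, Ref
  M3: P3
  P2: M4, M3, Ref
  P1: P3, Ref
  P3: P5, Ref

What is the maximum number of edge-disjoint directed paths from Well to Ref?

5

Assign every edge capacity 1; by Menger, the answer equals the max flow.
Path Well→Ref (+1); total 1.
Path Well→M2→Ref (+1); total 2.
Path Well→M1→Ref (+1); total 3.
Path Well→P1→Ref (+1); total 4.
Path Well→M3→P3→Ref (+1); total 5.
No residual Well→Ref path; max flow = 5.
Certifying cut of size 5: {Well→M1, Well→M2, Well→M3, Well→P1, Well→Ref}.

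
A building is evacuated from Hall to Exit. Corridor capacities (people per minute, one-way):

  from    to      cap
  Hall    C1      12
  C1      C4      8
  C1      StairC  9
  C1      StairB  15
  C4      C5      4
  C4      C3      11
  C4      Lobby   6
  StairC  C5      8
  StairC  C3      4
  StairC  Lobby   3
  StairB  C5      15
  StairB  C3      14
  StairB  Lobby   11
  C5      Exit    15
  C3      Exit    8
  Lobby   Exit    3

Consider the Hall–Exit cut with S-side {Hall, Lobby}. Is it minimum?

No — its capacity is 15, but the minimum cut has capacity 12.

Given cut capacity: 12 + 3 = 15.
Augment Hall→C1→C4→C5→Exit: bottleneck 4, flow now 4.
Augment Hall→C1→C4→C3→Exit: bottleneck 4, flow now 8.
Augment Hall→C1→StairC→C5→Exit: bottleneck 4, flow now 12.
No augmenting path remains; maximum flow = 12.
In the residual graph, reachable from Hall: {Hall}.
Min-cut edges: Hall→C1 (12); capacity 12 = 12.
Cut capacity 15 exceeds the max flow 12, so it is not minimum.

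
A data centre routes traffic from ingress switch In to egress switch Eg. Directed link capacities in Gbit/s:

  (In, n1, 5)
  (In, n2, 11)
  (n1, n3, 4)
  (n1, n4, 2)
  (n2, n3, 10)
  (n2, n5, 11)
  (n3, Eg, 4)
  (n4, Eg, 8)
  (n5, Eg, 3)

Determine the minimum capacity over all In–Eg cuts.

Augment In→n1→n3→Eg: bottleneck 4, flow now 4.
Augment In→n1→n4→Eg: bottleneck 1, flow now 5.
Augment In→n2→n5→Eg: bottleneck 3, flow now 8.
Augment In→n2→n3→n1→n4→Eg: bottleneck 1, flow now 9. (uses reverse residual edge)
No augmenting path remains; maximum flow = 9.
By max-flow min-cut, the minimum cut capacity equals the max flow.
In the residual graph, reachable from In: {In, n1, n2, n3, n5}.
Min-cut edges: n1→n4 (2), n3→Eg (4), n5→Eg (3); capacity 2 + 4 + 3 = 9.

9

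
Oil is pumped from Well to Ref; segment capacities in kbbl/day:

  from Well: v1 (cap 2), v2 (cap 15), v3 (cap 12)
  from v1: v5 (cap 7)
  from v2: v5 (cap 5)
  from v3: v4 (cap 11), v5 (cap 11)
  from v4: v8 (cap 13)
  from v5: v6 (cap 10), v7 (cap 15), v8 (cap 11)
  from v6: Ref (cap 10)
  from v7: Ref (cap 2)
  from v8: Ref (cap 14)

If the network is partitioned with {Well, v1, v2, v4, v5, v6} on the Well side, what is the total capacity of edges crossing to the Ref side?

61

Edges leaving {Well, v1, v2, v4, v5, v6}: Well→v3 (12), v4→v8 (13), v5→v7 (15), v5→v8 (11), v6→Ref (10).
Cut capacity = 12 + 13 + 15 + 11 + 10 = 61.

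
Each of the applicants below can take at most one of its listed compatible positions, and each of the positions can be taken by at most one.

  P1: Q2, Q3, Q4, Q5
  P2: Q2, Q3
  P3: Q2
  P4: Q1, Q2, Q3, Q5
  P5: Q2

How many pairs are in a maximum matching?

4

Unit-capacity flow: source→left, listed edges, right→sink; max matching = max flow.
Augmenting path P1→Q2 (+1); matched 1.
Augmenting path P2→Q3 (+1); matched 2.
Augmenting path P4→Q1 (+1); matched 3.
Augmenting path P3→Q2→P1→Q4 (+1); matched 4.
No augmenting path remains; maximum matching = 4.
König certificate: {P1, P2, P4, Q2} is a vertex cover of size 4 (every listed pair touches it), so no matching can be larger.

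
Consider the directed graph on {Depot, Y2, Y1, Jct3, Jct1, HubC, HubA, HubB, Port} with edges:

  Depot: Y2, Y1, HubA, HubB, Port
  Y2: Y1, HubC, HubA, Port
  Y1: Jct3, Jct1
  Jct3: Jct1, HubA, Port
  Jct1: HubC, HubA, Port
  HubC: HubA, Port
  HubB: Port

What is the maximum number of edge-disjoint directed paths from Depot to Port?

Assign every edge capacity 1; by Menger, the answer equals the max flow.
Path Depot→Port (+1); total 1.
Path Depot→Y2→Port (+1); total 2.
Path Depot→HubB→Port (+1); total 3.
Path Depot→Y1→Jct3→Port (+1); total 4.
No residual Depot→Port path; max flow = 4.
Certifying cut of size 4: {Depot→HubB, Depot→Port, Depot→Y1, Depot→Y2}.

4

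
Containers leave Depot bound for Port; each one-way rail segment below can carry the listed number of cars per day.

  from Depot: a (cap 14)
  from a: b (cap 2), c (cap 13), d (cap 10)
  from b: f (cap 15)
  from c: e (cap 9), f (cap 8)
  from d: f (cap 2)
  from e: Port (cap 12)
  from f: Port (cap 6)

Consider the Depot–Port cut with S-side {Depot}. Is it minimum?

Yes — it is a minimum cut (capacity 14).

Given cut capacity: 14 = 14.
Augment Depot→a→b→f→Port: bottleneck 2, flow now 2.
Augment Depot→a→c→e→Port: bottleneck 9, flow now 11.
Augment Depot→a→c→f→Port: bottleneck 3, flow now 14.
No augmenting path remains; maximum flow = 14.
Cut capacity 14 equals the max flow, so it is a minimum cut.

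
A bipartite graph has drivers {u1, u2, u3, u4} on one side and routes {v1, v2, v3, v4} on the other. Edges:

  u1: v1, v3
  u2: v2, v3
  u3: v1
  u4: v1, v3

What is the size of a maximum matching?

3

Unit-capacity flow: source→left, listed edges, right→sink; max matching = max flow.
Augmenting path u1→v1 (+1); matched 1.
Augmenting path u2→v2 (+1); matched 2.
Augmenting path u4→v3 (+1); matched 3.
No augmenting path remains; maximum matching = 3.
König certificate: {u2, v1, v3} is a vertex cover of size 3 (every listed pair touches it), so no matching can be larger.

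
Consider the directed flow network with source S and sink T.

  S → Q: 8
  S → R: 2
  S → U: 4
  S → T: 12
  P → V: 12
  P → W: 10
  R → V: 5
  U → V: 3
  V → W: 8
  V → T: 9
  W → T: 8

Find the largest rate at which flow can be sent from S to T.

Augment S→T: bottleneck 12, flow now 12.
Augment S→R→V→T: bottleneck 2, flow now 14.
Augment S→U→V→T: bottleneck 3, flow now 17.
No augmenting path remains; maximum flow = 17.
In the residual graph, reachable from S: {S, Q, U}.
Min-cut edges: S→R (2), S→T (12), U→V (3); capacity 2 + 12 + 3 = 17.
This cut is saturated, so no flow can exceed 17.

17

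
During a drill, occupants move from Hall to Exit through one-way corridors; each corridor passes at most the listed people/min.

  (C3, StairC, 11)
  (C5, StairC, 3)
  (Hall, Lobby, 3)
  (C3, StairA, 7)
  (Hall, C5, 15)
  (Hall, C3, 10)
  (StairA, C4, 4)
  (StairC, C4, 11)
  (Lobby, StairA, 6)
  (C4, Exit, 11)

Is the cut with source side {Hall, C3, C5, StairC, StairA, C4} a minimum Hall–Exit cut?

Given cut capacity: 3 + 11 = 14.
Augment Hall→C3→StairC→C4→Exit: bottleneck 10, flow now 10.
Augment Hall→Lobby→StairA→C4→Exit: bottleneck 1, flow now 11.
No augmenting path remains; maximum flow = 11.
In the residual graph, reachable from Hall: {Hall, C3, Lobby, C5, StairC, StairA, C4}.
Min-cut edges: C4→Exit (11); capacity 11 = 11.
Cut capacity 14 exceeds the max flow 11, so it is not minimum.

No — its capacity is 14, but the minimum cut has capacity 11.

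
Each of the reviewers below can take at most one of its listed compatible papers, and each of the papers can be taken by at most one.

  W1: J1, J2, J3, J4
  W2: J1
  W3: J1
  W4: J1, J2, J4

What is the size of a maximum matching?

3

Unit-capacity flow: source→left, listed edges, right→sink; max matching = max flow.
Augmenting path W1→J1 (+1); matched 1.
Augmenting path W4→J2 (+1); matched 2.
Augmenting path W2→J1→W1→J3 (+1); matched 3.
No augmenting path remains; maximum matching = 3.
König certificate: {W1, W4, J1} is a vertex cover of size 3 (every listed pair touches it), so no matching can be larger.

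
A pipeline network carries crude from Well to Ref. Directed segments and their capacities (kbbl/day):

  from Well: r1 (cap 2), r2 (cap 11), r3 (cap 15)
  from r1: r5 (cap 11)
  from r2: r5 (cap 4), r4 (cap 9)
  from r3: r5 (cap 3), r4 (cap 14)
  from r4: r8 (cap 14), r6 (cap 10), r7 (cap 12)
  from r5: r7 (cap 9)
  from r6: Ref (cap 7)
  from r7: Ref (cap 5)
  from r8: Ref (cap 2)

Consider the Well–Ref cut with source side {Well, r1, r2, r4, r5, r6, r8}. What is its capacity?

45

Edges leaving {Well, r1, r2, r4, r5, r6, r8}: Well→r3 (15), r4→r7 (12), r5→r7 (9), r6→Ref (7), r8→Ref (2).
Cut capacity = 15 + 12 + 9 + 7 + 2 = 45.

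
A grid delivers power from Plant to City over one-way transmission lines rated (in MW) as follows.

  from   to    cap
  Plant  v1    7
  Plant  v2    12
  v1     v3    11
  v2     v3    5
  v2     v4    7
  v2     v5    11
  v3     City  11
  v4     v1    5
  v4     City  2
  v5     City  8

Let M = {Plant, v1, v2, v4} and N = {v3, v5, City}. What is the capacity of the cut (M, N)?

Edges leaving {Plant, v1, v2, v4}: v1→v3 (11), v2→v3 (5), v2→v5 (11), v4→City (2).
Cut capacity = 11 + 5 + 11 + 2 = 29.

29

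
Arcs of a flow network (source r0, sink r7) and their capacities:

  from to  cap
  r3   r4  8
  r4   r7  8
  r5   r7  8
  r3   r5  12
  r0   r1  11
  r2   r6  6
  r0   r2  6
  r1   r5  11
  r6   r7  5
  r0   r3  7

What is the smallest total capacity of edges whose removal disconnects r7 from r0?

Augment r0→r1→r5→r7: bottleneck 8, flow now 8.
Augment r0→r2→r6→r7: bottleneck 5, flow now 13.
Augment r0→r3→r4→r7: bottleneck 7, flow now 20.
No augmenting path remains; maximum flow = 20.
By max-flow min-cut, the minimum cut capacity equals the max flow.
In the residual graph, reachable from r0: {r0, r1, r2, r5, r6}.
Min-cut edges: r0→r3 (7), r5→r7 (8), r6→r7 (5); capacity 7 + 8 + 5 = 20.

20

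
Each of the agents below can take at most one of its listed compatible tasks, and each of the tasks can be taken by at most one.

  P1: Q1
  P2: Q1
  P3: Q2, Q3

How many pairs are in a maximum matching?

2

Unit-capacity flow: source→left, listed edges, right→sink; max matching = max flow.
Augmenting path P1→Q1 (+1); matched 1.
Augmenting path P3→Q2 (+1); matched 2.
No augmenting path remains; maximum matching = 2.
König certificate: {P3, Q1} is a vertex cover of size 2 (every listed pair touches it), so no matching can be larger.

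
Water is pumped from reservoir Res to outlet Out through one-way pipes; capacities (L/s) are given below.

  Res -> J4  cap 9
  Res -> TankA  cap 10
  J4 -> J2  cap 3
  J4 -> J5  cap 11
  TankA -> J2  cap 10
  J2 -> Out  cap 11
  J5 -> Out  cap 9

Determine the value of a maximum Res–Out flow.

Augment Res→J4→J2→Out: bottleneck 3, flow now 3.
Augment Res→J4→J5→Out: bottleneck 6, flow now 9.
Augment Res→TankA→J2→Out: bottleneck 8, flow now 17.
Augment Res→TankA→J2→J4→J5→Out: bottleneck 2, flow now 19. (uses reverse residual edge)
No augmenting path remains; maximum flow = 19.
In the residual graph, reachable from Res: {Res}.
Min-cut edges: Res→J4 (9), Res→TankA (10); capacity 9 + 10 = 19.
This cut is saturated, so no flow can exceed 19.

19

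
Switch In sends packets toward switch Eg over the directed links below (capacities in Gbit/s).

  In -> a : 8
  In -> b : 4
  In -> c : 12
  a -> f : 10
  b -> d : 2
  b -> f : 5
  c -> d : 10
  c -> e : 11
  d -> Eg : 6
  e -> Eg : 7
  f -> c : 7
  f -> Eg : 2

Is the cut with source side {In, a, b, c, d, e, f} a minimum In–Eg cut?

Yes — it is a minimum cut (capacity 15).

Given cut capacity: 6 + 7 + 2 = 15.
Augment In→a→f→Eg: bottleneck 2, flow now 2.
Augment In→b→d→Eg: bottleneck 2, flow now 4.
Augment In→c→d→Eg: bottleneck 4, flow now 8.
Augment In→c→e→Eg: bottleneck 7, flow now 15.
No augmenting path remains; maximum flow = 15.
Cut capacity 15 equals the max flow, so it is a minimum cut.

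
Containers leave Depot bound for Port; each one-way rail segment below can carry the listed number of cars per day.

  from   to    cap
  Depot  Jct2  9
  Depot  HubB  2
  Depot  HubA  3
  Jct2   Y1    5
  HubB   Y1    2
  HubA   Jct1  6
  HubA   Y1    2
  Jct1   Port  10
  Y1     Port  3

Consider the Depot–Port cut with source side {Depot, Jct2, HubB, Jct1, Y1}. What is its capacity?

Edges leaving {Depot, Jct2, HubB, Jct1, Y1}: Depot→HubA (3), Jct1→Port (10), Y1→Port (3).
Cut capacity = 3 + 10 + 3 = 16.

16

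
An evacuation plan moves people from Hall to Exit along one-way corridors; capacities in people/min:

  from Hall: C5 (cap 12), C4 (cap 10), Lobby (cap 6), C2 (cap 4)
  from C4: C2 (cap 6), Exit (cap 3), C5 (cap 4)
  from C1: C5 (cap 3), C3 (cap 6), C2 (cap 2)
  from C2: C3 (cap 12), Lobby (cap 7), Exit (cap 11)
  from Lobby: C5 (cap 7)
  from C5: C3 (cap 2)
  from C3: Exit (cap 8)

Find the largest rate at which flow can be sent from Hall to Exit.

15

Augment Hall→C4→Exit: bottleneck 3, flow now 3.
Augment Hall→C2→Exit: bottleneck 4, flow now 7.
Augment Hall→C4→C2→Exit: bottleneck 6, flow now 13.
Augment Hall→C5→C3→Exit: bottleneck 2, flow now 15.
No augmenting path remains; maximum flow = 15.
In the residual graph, reachable from Hall: {Hall, C4, Lobby, C5}.
Min-cut edges: Hall→C2 (4), C4→C2 (6), C4→Exit (3), C5→C3 (2); capacity 4 + 6 + 3 + 2 = 15.
This cut is saturated, so no flow can exceed 15.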